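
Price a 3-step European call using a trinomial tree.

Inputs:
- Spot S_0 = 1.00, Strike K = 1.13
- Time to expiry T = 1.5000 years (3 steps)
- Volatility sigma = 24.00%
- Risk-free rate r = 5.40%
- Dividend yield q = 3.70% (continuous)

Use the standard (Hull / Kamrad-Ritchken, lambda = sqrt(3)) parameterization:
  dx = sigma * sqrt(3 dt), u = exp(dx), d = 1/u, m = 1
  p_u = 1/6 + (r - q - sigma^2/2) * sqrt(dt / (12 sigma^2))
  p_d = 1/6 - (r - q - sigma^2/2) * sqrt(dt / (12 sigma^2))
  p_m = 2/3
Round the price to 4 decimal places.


Answer: Price = V(0,0) = 0.0782

Derivation:
dt = T/N = 0.500000; dx = sigma*sqrt(3*dt) = 0.293939
u = exp(dx) = 1.341702; d = 1/u = 0.745322
p_u = 0.156631, p_m = 0.666667, p_d = 0.176703
Discount per step: exp(-r*dt) = 0.973361
Stock lattice S(k, j) with j the centered position index:
  k=0: S(0,+0) = 1.0000
  k=1: S(1,-1) = 0.7453; S(1,+0) = 1.0000; S(1,+1) = 1.3417
  k=2: S(2,-2) = 0.5555; S(2,-1) = 0.7453; S(2,+0) = 1.0000; S(2,+1) = 1.3417; S(2,+2) = 1.8002
  k=3: S(3,-3) = 0.4140; S(3,-2) = 0.5555; S(3,-1) = 0.7453; S(3,+0) = 1.0000; S(3,+1) = 1.3417; S(3,+2) = 1.8002; S(3,+3) = 2.4153
Terminal payoffs V(N, j) = max(S_T - K, 0):
  V(3,-3) = 0.000000; V(3,-2) = 0.000000; V(3,-1) = 0.000000; V(3,+0) = 0.000000; V(3,+1) = 0.211702; V(3,+2) = 0.670164; V(3,+3) = 1.285283
Backward induction: V(k, j) = exp(-r*dt) * [p_u * V(k+1, j+1) + p_m * V(k+1, j) + p_d * V(k+1, j-1)]
  V(2,-2) = exp(-r*dt) * [p_u*0.000000 + p_m*0.000000 + p_d*0.000000] = 0.000000
  V(2,-1) = exp(-r*dt) * [p_u*0.000000 + p_m*0.000000 + p_d*0.000000] = 0.000000
  V(2,+0) = exp(-r*dt) * [p_u*0.211702 + p_m*0.000000 + p_d*0.000000] = 0.032276
  V(2,+1) = exp(-r*dt) * [p_u*0.670164 + p_m*0.211702 + p_d*0.000000] = 0.239547
  V(2,+2) = exp(-r*dt) * [p_u*1.285283 + p_m*0.670164 + p_d*0.211702] = 0.667238
  V(1,-1) = exp(-r*dt) * [p_u*0.032276 + p_m*0.000000 + p_d*0.000000] = 0.004921
  V(1,+0) = exp(-r*dt) * [p_u*0.239547 + p_m*0.032276 + p_d*0.000000] = 0.057465
  V(1,+1) = exp(-r*dt) * [p_u*0.667238 + p_m*0.239547 + p_d*0.032276] = 0.262721
  V(0,+0) = exp(-r*dt) * [p_u*0.262721 + p_m*0.057465 + p_d*0.004921] = 0.078190


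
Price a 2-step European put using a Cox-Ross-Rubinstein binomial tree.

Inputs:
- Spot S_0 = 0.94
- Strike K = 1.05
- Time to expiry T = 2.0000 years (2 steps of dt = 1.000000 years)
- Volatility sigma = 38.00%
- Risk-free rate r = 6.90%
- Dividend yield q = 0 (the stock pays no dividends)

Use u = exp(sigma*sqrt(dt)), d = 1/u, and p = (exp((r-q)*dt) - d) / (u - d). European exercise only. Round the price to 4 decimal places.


Answer: Price = V(0,0) = 0.1820

Derivation:
dt = T/N = 1.000000
u = exp(sigma*sqrt(dt)) = 1.462285; d = 1/u = 0.683861
p = (exp((r-q)*dt) - d) / (u - d) = 0.497897
Discount per step: exp(-r*dt) = 0.933327
Stock lattice S(k, i) with i counting down-moves:
  k=0: S(0,0) = 0.9400
  k=1: S(1,0) = 1.3745; S(1,1) = 0.6428
  k=2: S(2,0) = 2.0100; S(2,1) = 0.9400; S(2,2) = 0.4396
Terminal payoffs V(N, i) = max(K - S_T, 0):
  V(2,0) = 0.000000; V(2,1) = 0.110000; V(2,2) = 0.610394
Backward induction: V(k, i) = exp(-r*dt) * [p * V(k+1, i) + (1-p) * V(k+1, i+1)].
  V(1,0) = exp(-r*dt) * [p*0.000000 + (1-p)*0.110000] = 0.051549
  V(1,1) = exp(-r*dt) * [p*0.110000 + (1-p)*0.610394] = 0.337163
  V(0,0) = exp(-r*dt) * [p*0.051549 + (1-p)*0.337163] = 0.181958


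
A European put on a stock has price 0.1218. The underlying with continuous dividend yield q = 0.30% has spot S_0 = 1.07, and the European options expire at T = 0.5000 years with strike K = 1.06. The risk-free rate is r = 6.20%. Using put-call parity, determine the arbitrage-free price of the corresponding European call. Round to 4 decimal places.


Put-call parity: C - P = S_0 * exp(-qT) - K * exp(-rT).
S_0 * exp(-qT) = 1.0700 * 0.99850112 = 1.06839620
K * exp(-rT) = 1.0600 * 0.96947557 = 1.02764411
C = P + S*exp(-qT) - K*exp(-rT)
C = 0.1218 + 1.06839620 - 1.02764411 = 0.1626

Answer: Call price = 0.1626


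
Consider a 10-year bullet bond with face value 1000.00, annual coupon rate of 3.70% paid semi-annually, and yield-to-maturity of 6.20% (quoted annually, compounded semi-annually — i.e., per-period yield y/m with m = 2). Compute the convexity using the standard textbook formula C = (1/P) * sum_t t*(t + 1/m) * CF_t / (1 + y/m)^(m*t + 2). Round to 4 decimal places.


Coupon per period c = face * coupon_rate / m = 18.500000
Periods per year m = 2; per-period yield y/m = 0.031000
Number of cashflows N = 20
Cashflows (t years, CF_t, discount factor 1/(1+y/m)^(m*t), PV):
  t = 0.5000: CF_t = 18.500000, DF = 0.969932, PV = 17.943744
  t = 1.0000: CF_t = 18.500000, DF = 0.940768, PV = 17.404213
  t = 1.5000: CF_t = 18.500000, DF = 0.912481, PV = 16.880905
  t = 2.0000: CF_t = 18.500000, DF = 0.885045, PV = 16.373332
  t = 2.5000: CF_t = 18.500000, DF = 0.858434, PV = 15.881020
  t = 3.0000: CF_t = 18.500000, DF = 0.832622, PV = 15.403511
  t = 3.5000: CF_t = 18.500000, DF = 0.807587, PV = 14.940360
  t = 4.0000: CF_t = 18.500000, DF = 0.783305, PV = 14.491135
  t = 4.5000: CF_t = 18.500000, DF = 0.759752, PV = 14.055417
  t = 5.0000: CF_t = 18.500000, DF = 0.736908, PV = 13.632800
  t = 5.5000: CF_t = 18.500000, DF = 0.714751, PV = 13.222891
  t = 6.0000: CF_t = 18.500000, DF = 0.693260, PV = 12.825306
  t = 6.5000: CF_t = 18.500000, DF = 0.672415, PV = 12.439676
  t = 7.0000: CF_t = 18.500000, DF = 0.652197, PV = 12.065641
  t = 7.5000: CF_t = 18.500000, DF = 0.632587, PV = 11.702853
  t = 8.0000: CF_t = 18.500000, DF = 0.613566, PV = 11.350973
  t = 8.5000: CF_t = 18.500000, DF = 0.595117, PV = 11.009673
  t = 9.0000: CF_t = 18.500000, DF = 0.577224, PV = 10.678635
  t = 9.5000: CF_t = 18.500000, DF = 0.559868, PV = 10.357551
  t = 10.0000: CF_t = 1018.500000, DF = 0.543034, PV = 553.079712
Price P = sum_t PV_t = 815.739351
Convexity numerator sum_t t*(t + 1/m) * CF_t / (1+y/m)^(m*t + 2):
  t = 0.5000: term = 8.440453
  t = 1.0000: term = 24.559998
  t = 1.5000: term = 47.643061
  t = 2.0000: term = 77.017557
  t = 2.5000: term = 112.052702
  t = 3.0000: term = 152.156919
  t = 3.5000: term = 196.775841
  t = 4.0000: term = 245.390407
  t = 4.5000: term = 297.515042
  t = 5.0000: term = 352.695922
  t = 5.5000: term = 410.509318
  t = 6.0000: term = 470.560015
  t = 6.5000: term = 532.479811
  t = 7.0000: term = 595.926073
  t = 7.5000: term = 660.580378
  t = 8.0000: term = 726.147198
  t = 8.5000: term = 792.352665
  t = 9.0000: term = 858.943381
  t = 9.5000: term = 925.685291
  t = 10.0000: term = 54633.584592
Convexity = (1/P) * sum = 62121.016625 / 815.739351 = 76.153022

Answer: Convexity = 76.1530


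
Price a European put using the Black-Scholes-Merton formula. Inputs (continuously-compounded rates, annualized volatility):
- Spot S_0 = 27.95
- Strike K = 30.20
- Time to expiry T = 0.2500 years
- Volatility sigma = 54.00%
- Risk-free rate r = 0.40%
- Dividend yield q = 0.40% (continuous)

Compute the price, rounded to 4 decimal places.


Answer: Price = 4.3696

Derivation:
d1 = (ln(S/K) + (r - q + 0.5*sigma^2) * T) / (sigma * sqrt(T)) = -0.15175824
d2 = d1 - sigma * sqrt(T) = -0.42175824
exp(-rT) = 0.99900050; exp(-qT) = 0.99900050
P = K * exp(-rT) * N(-d2) - S_0 * exp(-qT) * N(-d1)
N(-d1) = 0.56031119; N(-d2) = 0.66339926
P = 30.2000 * 0.99900050 * 0.66339926 - 27.9500 * 0.99900050 * 0.56031119 = 4.3696


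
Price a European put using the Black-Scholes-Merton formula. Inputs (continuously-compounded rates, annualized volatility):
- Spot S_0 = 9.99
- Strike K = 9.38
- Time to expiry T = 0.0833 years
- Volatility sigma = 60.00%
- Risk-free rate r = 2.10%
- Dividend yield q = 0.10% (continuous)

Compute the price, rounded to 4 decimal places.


Answer: Price = 0.4008

Derivation:
d1 = (ln(S/K) + (r - q + 0.5*sigma^2) * T) / (sigma * sqrt(T)) = 0.46003713
d2 = d1 - sigma * sqrt(T) = 0.28686669
exp(-rT) = 0.99825223; exp(-qT) = 0.99991670
P = K * exp(-rT) * N(-d2) - S_0 * exp(-qT) * N(-d1)
N(-d1) = 0.32274479; N(-d2) = 0.38710720
P = 9.3800 * 0.99825223 * 0.38710720 - 9.9900 * 0.99991670 * 0.32274479 = 0.4008


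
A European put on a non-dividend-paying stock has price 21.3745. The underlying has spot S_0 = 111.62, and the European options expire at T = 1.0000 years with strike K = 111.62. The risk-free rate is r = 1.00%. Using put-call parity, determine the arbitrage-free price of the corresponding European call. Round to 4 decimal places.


Answer: Call price = 22.4851

Derivation:
Put-call parity: C - P = S_0 * exp(-qT) - K * exp(-rT).
S_0 * exp(-qT) = 111.6200 * 1.00000000 = 111.62000000
K * exp(-rT) = 111.6200 * 0.99004983 = 110.50936244
C = P + S*exp(-qT) - K*exp(-rT)
C = 21.3745 + 111.62000000 - 110.50936244 = 22.4851


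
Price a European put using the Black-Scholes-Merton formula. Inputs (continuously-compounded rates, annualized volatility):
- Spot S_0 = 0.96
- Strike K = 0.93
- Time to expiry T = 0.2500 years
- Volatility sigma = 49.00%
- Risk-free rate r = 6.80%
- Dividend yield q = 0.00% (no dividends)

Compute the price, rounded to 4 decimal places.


d1 = (ln(S/K) + (r - q + 0.5*sigma^2) * T) / (sigma * sqrt(T)) = 0.32147428
d2 = d1 - sigma * sqrt(T) = 0.07647428
exp(-rT) = 0.98314368; exp(-qT) = 1.00000000
P = K * exp(-rT) * N(-d2) - S_0 * exp(-qT) * N(-d1)
N(-d1) = 0.37392550; N(-d2) = 0.46952089
P = 0.9300 * 0.98314368 * 0.46952089 - 0.9600 * 1.00000000 * 0.37392550 = 0.0703

Answer: Price = 0.0703


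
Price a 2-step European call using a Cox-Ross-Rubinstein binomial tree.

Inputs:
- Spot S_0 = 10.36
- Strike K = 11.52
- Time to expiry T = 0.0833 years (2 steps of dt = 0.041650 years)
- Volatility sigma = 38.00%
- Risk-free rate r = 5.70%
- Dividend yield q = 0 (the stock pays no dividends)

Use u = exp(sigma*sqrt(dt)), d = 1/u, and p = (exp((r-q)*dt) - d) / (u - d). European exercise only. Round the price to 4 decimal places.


Answer: Price = V(0,0) = 0.1415

Derivation:
dt = T/N = 0.041650
u = exp(sigma*sqrt(dt)) = 1.080638; d = 1/u = 0.925379
p = (exp((r-q)*dt) - d) / (u - d) = 0.495931
Discount per step: exp(-r*dt) = 0.997629
Stock lattice S(k, i) with i counting down-moves:
  k=0: S(0,0) = 10.3600
  k=1: S(1,0) = 11.1954; S(1,1) = 9.5869
  k=2: S(2,0) = 12.0982; S(2,1) = 10.3600; S(2,2) = 8.8715
Terminal payoffs V(N, i) = max(S_T - K, 0):
  V(2,0) = 0.578186; V(2,1) = 0.000000; V(2,2) = 0.000000
Backward induction: V(k, i) = exp(-r*dt) * [p * V(k+1, i) + (1-p) * V(k+1, i+1)].
  V(1,0) = exp(-r*dt) * [p*0.578186 + (1-p)*0.000000] = 0.286061
  V(1,1) = exp(-r*dt) * [p*0.000000 + (1-p)*0.000000] = 0.000000
  V(0,0) = exp(-r*dt) * [p*0.286061 + (1-p)*0.000000] = 0.141530


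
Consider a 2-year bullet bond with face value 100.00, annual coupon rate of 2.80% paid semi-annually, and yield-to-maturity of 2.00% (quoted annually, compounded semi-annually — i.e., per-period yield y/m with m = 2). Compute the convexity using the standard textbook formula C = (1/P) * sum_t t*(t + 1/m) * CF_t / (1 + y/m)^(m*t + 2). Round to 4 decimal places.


Coupon per period c = face * coupon_rate / m = 1.400000
Periods per year m = 2; per-period yield y/m = 0.010000
Number of cashflows N = 4
Cashflows (t years, CF_t, discount factor 1/(1+y/m)^(m*t), PV):
  t = 0.5000: CF_t = 1.400000, DF = 0.990099, PV = 1.386139
  t = 1.0000: CF_t = 1.400000, DF = 0.980296, PV = 1.372414
  t = 1.5000: CF_t = 1.400000, DF = 0.970590, PV = 1.358826
  t = 2.0000: CF_t = 101.400000, DF = 0.960980, PV = 97.443407
Price P = sum_t PV_t = 101.560786
Convexity numerator sum_t t*(t + 1/m) * CF_t / (1+y/m)^(m*t + 2):
  t = 0.5000: term = 0.679413
  t = 1.0000: term = 2.018059
  t = 1.5000: term = 3.996156
  t = 2.0000: term = 477.616934
Convexity = (1/P) * sum = 484.310562 / 101.560786 = 4.768677

Answer: Convexity = 4.7687


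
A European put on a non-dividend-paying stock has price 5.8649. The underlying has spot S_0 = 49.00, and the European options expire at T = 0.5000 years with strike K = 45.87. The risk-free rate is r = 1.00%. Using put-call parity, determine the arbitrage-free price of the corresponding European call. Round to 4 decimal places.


Put-call parity: C - P = S_0 * exp(-qT) - K * exp(-rT).
S_0 * exp(-qT) = 49.0000 * 1.00000000 = 49.00000000
K * exp(-rT) = 45.8700 * 0.99501248 = 45.64122242
C = P + S*exp(-qT) - K*exp(-rT)
C = 5.8649 + 49.00000000 - 45.64122242 = 9.2237

Answer: Call price = 9.2237


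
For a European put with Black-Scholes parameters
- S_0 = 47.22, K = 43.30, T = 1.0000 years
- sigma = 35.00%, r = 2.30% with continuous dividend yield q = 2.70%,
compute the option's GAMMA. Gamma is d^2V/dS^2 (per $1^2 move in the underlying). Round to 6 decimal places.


Answer: Gamma = 0.021591

Derivation:
d1 = 0.4111854190; d2 = 0.0611854190
phi(d1) = 0.3666031843; exp(-qT) = 0.9733612415; exp(-rT) = 0.9772624838
Gamma = exp(-qT) * phi(d1) / (S * sigma * sqrt(T)) = 0.9733612415 * 0.3666031843 / (47.2200 * 0.3500 * 1.0000000000) = 0.021591


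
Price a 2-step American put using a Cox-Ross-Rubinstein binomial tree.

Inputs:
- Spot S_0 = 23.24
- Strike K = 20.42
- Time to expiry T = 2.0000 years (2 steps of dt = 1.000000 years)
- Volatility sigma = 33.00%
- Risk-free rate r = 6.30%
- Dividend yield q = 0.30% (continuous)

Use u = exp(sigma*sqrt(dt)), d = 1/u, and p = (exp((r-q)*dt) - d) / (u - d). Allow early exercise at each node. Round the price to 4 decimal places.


Answer: Price = V(0,0) = 1.7780

Derivation:
dt = T/N = 1.000000
u = exp(sigma*sqrt(dt)) = 1.390968; d = 1/u = 0.718924
p = (exp((r-q)*dt) - d) / (u - d) = 0.510253
Discount per step: exp(-r*dt) = 0.938943
Stock lattice S(k, i) with i counting down-moves:
  k=0: S(0,0) = 23.2400
  k=1: S(1,0) = 32.3261; S(1,1) = 16.7078
  k=2: S(2,0) = 44.9646; S(2,1) = 23.2400; S(2,2) = 12.0116
Terminal payoffs V(N, i) = max(K - S_T, 0):
  V(2,0) = 0.000000; V(2,1) = 0.000000; V(2,2) = 8.408375
Backward induction: V(k, i) = exp(-r*dt) * [p * V(k+1, i) + (1-p) * V(k+1, i+1)]; then take max(V_cont, immediate exercise) for American.
  V(1,0) = exp(-r*dt) * [p*0.000000 + (1-p)*0.000000] = 0.000000; exercise = 0.000000; V(1,0) = max -> 0.000000
  V(1,1) = exp(-r*dt) * [p*0.000000 + (1-p)*8.408375] = 3.866545; exercise = 3.712212; V(1,1) = max -> 3.866545
  V(0,0) = exp(-r*dt) * [p*0.000000 + (1-p)*3.866545] = 1.778010; exercise = 0.000000; V(0,0) = max -> 1.778010


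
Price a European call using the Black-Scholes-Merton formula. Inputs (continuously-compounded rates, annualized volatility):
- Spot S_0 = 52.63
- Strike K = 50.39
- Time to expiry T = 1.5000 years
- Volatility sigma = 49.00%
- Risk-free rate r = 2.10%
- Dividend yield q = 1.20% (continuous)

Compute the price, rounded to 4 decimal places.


Answer: Price = 13.3383

Derivation:
d1 = (ln(S/K) + (r - q + 0.5*sigma^2) * T) / (sigma * sqrt(T)) = 0.39503197
d2 = d1 - sigma * sqrt(T) = -0.20509302
exp(-rT) = 0.96899096; exp(-qT) = 0.98216103
C = S_0 * exp(-qT) * N(d1) - K * exp(-rT) * N(d2)
N(d1) = 0.65359035; N(d2) = 0.41874973
C = 52.6300 * 0.98216103 * 0.65359035 - 50.3900 * 0.96899096 * 0.41874973 = 13.3383


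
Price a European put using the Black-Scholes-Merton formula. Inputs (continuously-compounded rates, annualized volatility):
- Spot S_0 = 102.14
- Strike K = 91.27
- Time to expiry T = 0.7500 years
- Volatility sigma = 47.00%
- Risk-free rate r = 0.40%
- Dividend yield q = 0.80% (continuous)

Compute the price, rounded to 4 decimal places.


d1 = (ln(S/K) + (r - q + 0.5*sigma^2) * T) / (sigma * sqrt(T)) = 0.47259135
d2 = d1 - sigma * sqrt(T) = 0.06555941
exp(-rT) = 0.99700450; exp(-qT) = 0.99401796
P = K * exp(-rT) * N(-d2) - S_0 * exp(-qT) * N(-d1)
N(-d1) = 0.31825238; N(-d2) = 0.47386430
P = 91.2700 * 0.99700450 * 0.47386430 - 102.1400 * 0.99401796 * 0.31825238 = 10.8082

Answer: Price = 10.8082


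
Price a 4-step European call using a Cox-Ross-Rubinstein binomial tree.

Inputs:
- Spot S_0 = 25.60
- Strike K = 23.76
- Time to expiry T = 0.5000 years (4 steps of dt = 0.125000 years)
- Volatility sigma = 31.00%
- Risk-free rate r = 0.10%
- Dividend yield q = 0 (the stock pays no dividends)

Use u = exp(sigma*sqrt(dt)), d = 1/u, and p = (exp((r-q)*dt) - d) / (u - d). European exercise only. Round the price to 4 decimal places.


Answer: Price = V(0,0) = 3.2945

Derivation:
dt = T/N = 0.125000
u = exp(sigma*sqrt(dt)) = 1.115833; d = 1/u = 0.896191
p = (exp((r-q)*dt) - d) / (u - d) = 0.473196
Discount per step: exp(-r*dt) = 0.999875
Stock lattice S(k, i) with i counting down-moves:
  k=0: S(0,0) = 25.6000
  k=1: S(1,0) = 28.5653; S(1,1) = 22.9425
  k=2: S(2,0) = 31.8742; S(2,1) = 25.6000; S(2,2) = 20.5609
  k=3: S(3,0) = 35.5662; S(3,1) = 28.5653; S(3,2) = 22.9425; S(3,3) = 18.4265
  k=4: S(4,0) = 39.6860; S(4,1) = 31.8742; S(4,2) = 25.6000; S(4,3) = 20.5609; S(4,4) = 16.5136
Terminal payoffs V(N, i) = max(S_T - K, 0):
  V(4,0) = 15.926003; V(4,1) = 8.114154; V(4,2) = 1.840000; V(4,3) = 0.000000; V(4,4) = 0.000000
Backward induction: V(k, i) = exp(-r*dt) * [p * V(k+1, i) + (1-p) * V(k+1, i+1)].
  V(3,0) = exp(-r*dt) * [p*15.926003 + (1-p)*8.114154] = 11.809214
  V(3,1) = exp(-r*dt) * [p*8.114154 + (1-p)*1.840000] = 4.808304
  V(3,2) = exp(-r*dt) * [p*1.840000 + (1-p)*0.000000] = 0.870572
  V(3,3) = exp(-r*dt) * [p*0.000000 + (1-p)*0.000000] = 0.000000
  V(2,0) = exp(-r*dt) * [p*11.809214 + (1-p)*4.808304] = 8.120093
  V(2,1) = exp(-r*dt) * [p*4.808304 + (1-p)*0.870572] = 2.733550
  V(2,2) = exp(-r*dt) * [p*0.870572 + (1-p)*0.000000] = 0.411900
  V(1,0) = exp(-r*dt) * [p*8.120093 + (1-p)*2.733550] = 5.281781
  V(1,1) = exp(-r*dt) * [p*2.733550 + (1-p)*0.411900] = 1.510307
  V(0,0) = exp(-r*dt) * [p*5.281781 + (1-p)*1.510307] = 3.294542


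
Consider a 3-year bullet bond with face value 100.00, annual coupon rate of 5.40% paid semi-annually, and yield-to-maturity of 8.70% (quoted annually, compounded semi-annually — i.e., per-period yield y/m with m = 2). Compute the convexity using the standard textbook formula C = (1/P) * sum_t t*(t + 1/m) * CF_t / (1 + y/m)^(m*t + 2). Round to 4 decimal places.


Answer: Convexity = 8.7884

Derivation:
Coupon per period c = face * coupon_rate / m = 2.700000
Periods per year m = 2; per-period yield y/m = 0.043500
Number of cashflows N = 6
Cashflows (t years, CF_t, discount factor 1/(1+y/m)^(m*t), PV):
  t = 0.5000: CF_t = 2.700000, DF = 0.958313, PV = 2.587446
  t = 1.0000: CF_t = 2.700000, DF = 0.918365, PV = 2.479584
  t = 1.5000: CF_t = 2.700000, DF = 0.880081, PV = 2.376219
  t = 2.0000: CF_t = 2.700000, DF = 0.843393, PV = 2.277162
  t = 2.5000: CF_t = 2.700000, DF = 0.808235, PV = 2.182235
  t = 3.0000: CF_t = 102.700000, DF = 0.774543, PV = 79.545520
Price P = sum_t PV_t = 91.448166
Convexity numerator sum_t t*(t + 1/m) * CF_t / (1+y/m)^(m*t + 2):
  t = 0.5000: term = 1.188109
  t = 1.0000: term = 3.415743
  t = 1.5000: term = 6.546705
  t = 2.0000: term = 10.456324
  t = 2.5000: term = 15.030653
  t = 3.0000: term = 767.043714
Convexity = (1/P) * sum = 803.681249 / 91.448166 = 8.788380


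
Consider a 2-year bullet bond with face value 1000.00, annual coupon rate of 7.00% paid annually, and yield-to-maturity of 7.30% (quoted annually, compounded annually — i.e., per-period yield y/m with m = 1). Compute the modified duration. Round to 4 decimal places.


Answer: Modified duration = 1.8028

Derivation:
Coupon per period c = face * coupon_rate / m = 70.000000
Periods per year m = 1; per-period yield y/m = 0.073000
Number of cashflows N = 2
Cashflows (t years, CF_t, discount factor 1/(1+y/m)^(m*t), PV):
  t = 1.0000: CF_t = 70.000000, DF = 0.931966, PV = 65.237651
  t = 2.0000: CF_t = 1070.000000, DF = 0.868561, PV = 929.360765
Price P = sum_t PV_t = 994.598416
First compute Macaulay numerator sum_t t * PV_t:
  t * PV_t at t = 1.0000: 65.237651
  t * PV_t at t = 2.0000: 1858.721530
Macaulay duration D = 1923.959181 / 994.598416 = 1.934408
Modified duration = D / (1 + y/m) = 1.934408 / (1 + 0.073000) = 1.802803


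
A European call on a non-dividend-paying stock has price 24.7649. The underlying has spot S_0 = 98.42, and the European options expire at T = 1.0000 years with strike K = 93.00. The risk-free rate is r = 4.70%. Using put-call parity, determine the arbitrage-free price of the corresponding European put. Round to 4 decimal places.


Answer: Put price = 15.0750

Derivation:
Put-call parity: C - P = S_0 * exp(-qT) - K * exp(-rT).
S_0 * exp(-qT) = 98.4200 * 1.00000000 = 98.42000000
K * exp(-rT) = 93.0000 * 0.95408740 = 88.73012798
P = C - S*exp(-qT) + K*exp(-rT)
P = 24.7649 - 98.42000000 + 88.73012798 = 15.0750


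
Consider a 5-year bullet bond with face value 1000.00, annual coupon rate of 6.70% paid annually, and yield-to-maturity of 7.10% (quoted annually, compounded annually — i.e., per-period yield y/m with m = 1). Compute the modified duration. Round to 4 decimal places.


Answer: Modified duration = 4.1128

Derivation:
Coupon per period c = face * coupon_rate / m = 67.000000
Periods per year m = 1; per-period yield y/m = 0.071000
Number of cashflows N = 5
Cashflows (t years, CF_t, discount factor 1/(1+y/m)^(m*t), PV):
  t = 1.0000: CF_t = 67.000000, DF = 0.933707, PV = 62.558357
  t = 2.0000: CF_t = 67.000000, DF = 0.871808, PV = 58.411164
  t = 3.0000: CF_t = 67.000000, DF = 0.814013, PV = 54.538902
  t = 4.0000: CF_t = 67.000000, DF = 0.760050, PV = 50.923345
  t = 5.0000: CF_t = 1067.000000, DF = 0.709664, PV = 757.211263
Price P = sum_t PV_t = 983.643030
First compute Macaulay numerator sum_t t * PV_t:
  t * PV_t at t = 1.0000: 62.558357
  t * PV_t at t = 2.0000: 116.822328
  t * PV_t at t = 3.0000: 163.616706
  t * PV_t at t = 4.0000: 203.693378
  t * PV_t at t = 5.0000: 3786.056316
Macaulay duration D = 4332.747085 / 983.643030 = 4.404796
Modified duration = D / (1 + y/m) = 4.404796 / (1 + 0.071000) = 4.112788


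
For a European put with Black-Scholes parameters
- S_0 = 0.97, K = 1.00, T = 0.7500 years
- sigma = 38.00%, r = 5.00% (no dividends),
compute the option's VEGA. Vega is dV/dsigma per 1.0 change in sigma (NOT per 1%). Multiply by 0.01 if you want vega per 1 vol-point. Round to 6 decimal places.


d1 = 0.1859395817; d2 = -0.1431500717
phi(d1) = 0.3921051257; exp(-qT) = 1.0000000000; exp(-rT) = 0.9631944177
Vega = S * exp(-qT) * phi(d1) * sqrt(T) = 0.9700 * 1.0000000000 * 0.3921051257 * 0.8660254038 = 0.329386

Answer: Vega = 0.329386


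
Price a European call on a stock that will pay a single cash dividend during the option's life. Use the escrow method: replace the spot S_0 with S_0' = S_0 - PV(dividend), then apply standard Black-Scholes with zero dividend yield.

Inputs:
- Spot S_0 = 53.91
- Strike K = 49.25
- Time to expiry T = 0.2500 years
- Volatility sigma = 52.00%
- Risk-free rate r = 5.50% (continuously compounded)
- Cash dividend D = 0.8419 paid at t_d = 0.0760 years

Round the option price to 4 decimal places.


PV(D) = D * exp(-r * t_d) = 0.8419 * 0.99582872 = 0.83838820
S_0' = S_0 - PV(D) = 53.9100 - 0.83838820 = 53.07161180
d1 = (ln(S_0'/K) + (r + sigma^2/2)*T) / (sigma*sqrt(T)) = 0.47031846
d2 = d1 - sigma*sqrt(T) = 0.21031846
exp(-rT) = 0.98634410
N(d1) = 0.68093625; N(d2) = 0.58329044
C = S_0' * N(d1) - K * exp(-rT) * N(d2) = 53.07161180 * 0.68093625 - 49.2500 * 0.98634410 * 0.58329044 = 7.8036

Answer: Price = 7.8036


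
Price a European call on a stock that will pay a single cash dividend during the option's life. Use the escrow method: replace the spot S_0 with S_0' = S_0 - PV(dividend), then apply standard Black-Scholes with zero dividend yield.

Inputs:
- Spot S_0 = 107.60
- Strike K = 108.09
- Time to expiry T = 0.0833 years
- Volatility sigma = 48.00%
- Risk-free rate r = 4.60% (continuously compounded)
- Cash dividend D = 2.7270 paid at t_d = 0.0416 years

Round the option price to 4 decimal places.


PV(D) = D * exp(-r * t_d) = 2.7270 * 0.99808823 = 2.72178660
S_0' = S_0 - PV(D) = 107.6000 - 2.72178660 = 104.87821340
d1 = (ln(S_0'/K) + (r + sigma^2/2)*T) / (sigma*sqrt(T)) = -0.12080908
d2 = d1 - sigma*sqrt(T) = -0.25934543
exp(-rT) = 0.99617553
N(d1) = 0.45192113; N(d2) = 0.39768437
C = S_0' * N(d1) - K * exp(-rT) * N(d2) = 104.87821340 * 0.45192113 - 108.0900 * 0.99617553 * 0.39768437 = 4.5754

Answer: Price = 4.5754


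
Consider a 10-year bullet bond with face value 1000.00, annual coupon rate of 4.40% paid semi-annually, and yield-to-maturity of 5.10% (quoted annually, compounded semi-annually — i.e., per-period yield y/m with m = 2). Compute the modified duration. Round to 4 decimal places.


Coupon per period c = face * coupon_rate / m = 22.000000
Periods per year m = 2; per-period yield y/m = 0.025500
Number of cashflows N = 20
Cashflows (t years, CF_t, discount factor 1/(1+y/m)^(m*t), PV):
  t = 0.5000: CF_t = 22.000000, DF = 0.975134, PV = 21.452950
  t = 1.0000: CF_t = 22.000000, DF = 0.950886, PV = 20.919502
  t = 1.5000: CF_t = 22.000000, DF = 0.927242, PV = 20.399320
  t = 2.0000: CF_t = 22.000000, DF = 0.904185, PV = 19.892072
  t = 2.5000: CF_t = 22.000000, DF = 0.881702, PV = 19.397437
  t = 3.0000: CF_t = 22.000000, DF = 0.859777, PV = 18.915102
  t = 3.5000: CF_t = 22.000000, DF = 0.838398, PV = 18.444761
  t = 4.0000: CF_t = 22.000000, DF = 0.817551, PV = 17.986115
  t = 4.5000: CF_t = 22.000000, DF = 0.797222, PV = 17.538874
  t = 5.0000: CF_t = 22.000000, DF = 0.777398, PV = 17.102753
  t = 5.5000: CF_t = 22.000000, DF = 0.758067, PV = 16.677478
  t = 6.0000: CF_t = 22.000000, DF = 0.739217, PV = 16.262777
  t = 6.5000: CF_t = 22.000000, DF = 0.720836, PV = 15.858388
  t = 7.0000: CF_t = 22.000000, DF = 0.702912, PV = 15.464055
  t = 7.5000: CF_t = 22.000000, DF = 0.685433, PV = 15.079527
  t = 8.0000: CF_t = 22.000000, DF = 0.668389, PV = 14.704560
  t = 8.5000: CF_t = 22.000000, DF = 0.651769, PV = 14.338918
  t = 9.0000: CF_t = 22.000000, DF = 0.635562, PV = 13.982368
  t = 9.5000: CF_t = 22.000000, DF = 0.619758, PV = 13.634683
  t = 10.0000: CF_t = 1022.000000, DF = 0.604347, PV = 617.643111
Price P = sum_t PV_t = 945.694750
First compute Macaulay numerator sum_t t * PV_t:
  t * PV_t at t = 0.5000: 10.726475
  t * PV_t at t = 1.0000: 20.919502
  t * PV_t at t = 1.5000: 30.598980
  t * PV_t at t = 2.0000: 39.784144
  t * PV_t at t = 2.5000: 48.493593
  t * PV_t at t = 3.0000: 56.745307
  t * PV_t at t = 3.5000: 64.556663
  t * PV_t at t = 4.0000: 71.944460
  t * PV_t at t = 4.5000: 78.924931
  t * PV_t at t = 5.0000: 85.513767
  t * PV_t at t = 5.5000: 91.726127
  t * PV_t at t = 6.0000: 97.576661
  t * PV_t at t = 6.5000: 103.079522
  t * PV_t at t = 7.0000: 108.248382
  t * PV_t at t = 7.5000: 113.096450
  t * PV_t at t = 8.0000: 117.636483
  t * PV_t at t = 8.5000: 121.880803
  t * PV_t at t = 9.0000: 125.841309
  t * PV_t at t = 9.5000: 129.529490
  t * PV_t at t = 10.0000: 6176.431109
Macaulay duration D = 7693.254159 / 945.694750 = 8.135029
Modified duration = D / (1 + y/m) = 8.135029 / (1 + 0.025500) = 7.932744

Answer: Modified duration = 7.9327


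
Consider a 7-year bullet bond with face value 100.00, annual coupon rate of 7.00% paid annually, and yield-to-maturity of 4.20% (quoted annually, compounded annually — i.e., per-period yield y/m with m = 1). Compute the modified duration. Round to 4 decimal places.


Answer: Modified duration = 5.6324

Derivation:
Coupon per period c = face * coupon_rate / m = 7.000000
Periods per year m = 1; per-period yield y/m = 0.042000
Number of cashflows N = 7
Cashflows (t years, CF_t, discount factor 1/(1+y/m)^(m*t), PV):
  t = 1.0000: CF_t = 7.000000, DF = 0.959693, PV = 6.717850
  t = 2.0000: CF_t = 7.000000, DF = 0.921010, PV = 6.447073
  t = 3.0000: CF_t = 7.000000, DF = 0.883887, PV = 6.187210
  t = 4.0000: CF_t = 7.000000, DF = 0.848260, PV = 5.937822
  t = 5.0000: CF_t = 7.000000, DF = 0.814069, PV = 5.698485
  t = 6.0000: CF_t = 7.000000, DF = 0.781257, PV = 5.468796
  t = 7.0000: CF_t = 107.000000, DF = 0.749766, PV = 80.225004
Price P = sum_t PV_t = 116.682241
First compute Macaulay numerator sum_t t * PV_t:
  t * PV_t at t = 1.0000: 6.717850
  t * PV_t at t = 2.0000: 12.894146
  t * PV_t at t = 3.0000: 18.561631
  t * PV_t at t = 4.0000: 23.751287
  t * PV_t at t = 5.0000: 28.492427
  t * PV_t at t = 6.0000: 32.812776
  t * PV_t at t = 7.0000: 561.575025
Macaulay duration D = 684.805144 / 116.682241 = 5.868975
Modified duration = D / (1 + y/m) = 5.868975 / (1 + 0.042000) = 5.632414


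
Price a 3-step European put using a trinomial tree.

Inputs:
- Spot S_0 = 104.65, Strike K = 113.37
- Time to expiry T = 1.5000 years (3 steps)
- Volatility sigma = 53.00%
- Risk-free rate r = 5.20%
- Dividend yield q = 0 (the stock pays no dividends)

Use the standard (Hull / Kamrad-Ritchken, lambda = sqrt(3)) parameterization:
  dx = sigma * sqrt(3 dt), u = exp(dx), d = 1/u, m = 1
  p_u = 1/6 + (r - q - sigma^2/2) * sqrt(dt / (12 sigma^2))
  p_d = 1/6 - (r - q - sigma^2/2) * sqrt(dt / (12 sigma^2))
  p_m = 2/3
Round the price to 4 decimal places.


dt = T/N = 0.500000; dx = sigma*sqrt(3*dt) = 0.649115
u = exp(dx) = 1.913846; d = 1/u = 0.522508
p_u = 0.132601, p_m = 0.666667, p_d = 0.200732
Discount per step: exp(-r*dt) = 0.974335
Stock lattice S(k, j) with j the centered position index:
  k=0: S(0,+0) = 104.6500
  k=1: S(1,-1) = 54.6805; S(1,+0) = 104.6500; S(1,+1) = 200.2840
  k=2: S(2,-2) = 28.5710; S(2,-1) = 54.6805; S(2,+0) = 104.6500; S(2,+1) = 200.2840; S(2,+2) = 383.3127
  k=3: S(3,-3) = 14.9286; S(3,-2) = 28.5710; S(3,-1) = 54.6805; S(3,+0) = 104.6500; S(3,+1) = 200.2840; S(3,+2) = 383.3127; S(3,+3) = 733.6014
Terminal payoffs V(N, j) = max(K - S_T, 0):
  V(3,-3) = 98.441426; V(3,-2) = 84.799009; V(3,-1) = 58.689527; V(3,+0) = 8.720000; V(3,+1) = 0.000000; V(3,+2) = 0.000000; V(3,+3) = 0.000000
Backward induction: V(k, j) = exp(-r*dt) * [p_u * V(k+1, j+1) + p_m * V(k+1, j) + p_d * V(k+1, j-1)]
  V(2,-2) = exp(-r*dt) * [p_u*58.689527 + p_m*84.799009 + p_d*98.441426] = 81.917552
  V(2,-1) = exp(-r*dt) * [p_u*8.720000 + p_m*58.689527 + p_d*84.799009] = 55.833816
  V(2,+0) = exp(-r*dt) * [p_u*0.000000 + p_m*8.720000 + p_d*58.689527] = 17.142662
  V(2,+1) = exp(-r*dt) * [p_u*0.000000 + p_m*0.000000 + p_d*8.720000] = 1.705462
  V(2,+2) = exp(-r*dt) * [p_u*0.000000 + p_m*0.000000 + p_d*0.000000] = 0.000000
  V(1,-1) = exp(-r*dt) * [p_u*17.142662 + p_m*55.833816 + p_d*81.917552] = 54.503503
  V(1,+0) = exp(-r*dt) * [p_u*1.705462 + p_m*17.142662 + p_d*55.833816] = 22.275480
  V(1,+1) = exp(-r*dt) * [p_u*0.000000 + p_m*1.705462 + p_d*17.142662] = 4.460565
  V(0,+0) = exp(-r*dt) * [p_u*4.460565 + p_m*22.275480 + p_d*54.503503] = 25.705307

Answer: Price = V(0,0) = 25.7053


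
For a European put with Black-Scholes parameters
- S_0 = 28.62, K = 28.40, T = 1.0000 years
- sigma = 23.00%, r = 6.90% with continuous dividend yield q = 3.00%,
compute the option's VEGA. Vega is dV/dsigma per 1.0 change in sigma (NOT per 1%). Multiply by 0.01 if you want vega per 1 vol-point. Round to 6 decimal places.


Answer: Vega = 10.533582

Derivation:
d1 = 0.3181157781; d2 = 0.0881157781
phi(d1) = 0.3792584587; exp(-qT) = 0.9704455335; exp(-rT) = 0.9333266801
Vega = S * exp(-qT) * phi(d1) * sqrt(T) = 28.6200 * 0.9704455335 * 0.3792584587 * 1.0000000000 = 10.533582


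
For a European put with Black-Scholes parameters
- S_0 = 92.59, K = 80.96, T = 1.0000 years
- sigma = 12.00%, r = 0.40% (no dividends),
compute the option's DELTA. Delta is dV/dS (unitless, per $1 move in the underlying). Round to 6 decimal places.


Answer: Delta = -0.112779

Derivation:
d1 = 1.2118828243; d2 = 1.0918828243
phi(d1) = 0.1914232138; exp(-qT) = 1.0000000000; exp(-rT) = 0.9960079893
N(-d1) = 0.1127786189
Delta = -exp(-qT) * N(-d1) = -1.0000000000 * 0.1127786189 = -0.112779


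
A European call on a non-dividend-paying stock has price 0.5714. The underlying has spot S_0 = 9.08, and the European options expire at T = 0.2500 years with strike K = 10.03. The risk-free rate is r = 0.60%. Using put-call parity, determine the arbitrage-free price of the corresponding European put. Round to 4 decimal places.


Answer: Put price = 1.5064

Derivation:
Put-call parity: C - P = S_0 * exp(-qT) - K * exp(-rT).
S_0 * exp(-qT) = 9.0800 * 1.00000000 = 9.08000000
K * exp(-rT) = 10.0300 * 0.99850112 = 10.01496628
P = C - S*exp(-qT) + K*exp(-rT)
P = 0.5714 - 9.08000000 + 10.01496628 = 1.5064


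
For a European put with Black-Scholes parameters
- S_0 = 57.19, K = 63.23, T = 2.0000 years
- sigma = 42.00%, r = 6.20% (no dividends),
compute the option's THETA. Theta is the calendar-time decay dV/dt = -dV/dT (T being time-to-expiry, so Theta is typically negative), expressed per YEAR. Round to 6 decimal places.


d1 = 0.3367178278; d2 = -0.2572518684
phi(d1) = 0.3769555583; exp(-qT) = 1.0000000000; exp(-rT) = 0.8833798409
Theta = -S*exp(-qT)*phi(d1)*sigma/(2*sqrt(T)) + r*K*exp(-rT)*N(-d2) - q*S*exp(-qT)*N(-d1)
N(-d1) = 0.3681648114; N(-d2) = 0.6015078271; sqrt(T) = 1.4142135624
Term 1 = -57.1900 * 1.0000000000 * 0.3769555583 * 0.4200 / (2 * 1.4142135624) = -3.2012128012
Term 2 = 0.0620 * 63.2300 * 0.8833798409 * 0.6015078271 = 2.0830689169
Term 3 = 0 (no dividend yield, q = 0)
Theta = -3.2012128012 + (2.0830689169) + (0.0000000000) = -1.118144

Answer: Theta = -1.118144


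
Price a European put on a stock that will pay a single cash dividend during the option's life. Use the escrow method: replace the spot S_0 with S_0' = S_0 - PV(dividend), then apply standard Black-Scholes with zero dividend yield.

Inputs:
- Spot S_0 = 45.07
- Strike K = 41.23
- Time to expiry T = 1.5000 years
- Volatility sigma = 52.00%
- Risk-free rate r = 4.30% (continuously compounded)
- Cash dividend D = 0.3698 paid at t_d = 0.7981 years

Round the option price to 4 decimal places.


PV(D) = D * exp(-r * t_d) = 0.3698 * 0.96626389 = 0.35732439
S_0' = S_0 - PV(D) = 45.0700 - 0.35732439 = 44.71267561
d1 = (ln(S_0'/K) + (r + sigma^2/2)*T) / (sigma*sqrt(T)) = 0.54703840
d2 = d1 - sigma*sqrt(T) = -0.08982894
exp(-rT) = 0.93753611
N(-d1) = 0.29217618; N(-d2) = 0.53578842
P = K * exp(-rT) * N(-d2) - S_0' * N(-d1) = 41.2300 * 0.93753611 * 0.53578842 - 44.71267561 * 0.29217618 = 7.6467

Answer: Price = 7.6467


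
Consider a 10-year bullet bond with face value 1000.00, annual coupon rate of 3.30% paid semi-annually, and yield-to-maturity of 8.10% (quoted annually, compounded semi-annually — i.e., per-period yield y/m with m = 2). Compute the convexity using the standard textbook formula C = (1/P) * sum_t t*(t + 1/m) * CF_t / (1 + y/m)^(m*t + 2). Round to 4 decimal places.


Answer: Convexity = 74.5357

Derivation:
Coupon per period c = face * coupon_rate / m = 16.500000
Periods per year m = 2; per-period yield y/m = 0.040500
Number of cashflows N = 20
Cashflows (t years, CF_t, discount factor 1/(1+y/m)^(m*t), PV):
  t = 0.5000: CF_t = 16.500000, DF = 0.961076, PV = 15.857761
  t = 1.0000: CF_t = 16.500000, DF = 0.923668, PV = 15.240520
  t = 1.5000: CF_t = 16.500000, DF = 0.887715, PV = 14.647304
  t = 2.0000: CF_t = 16.500000, DF = 0.853162, PV = 14.077178
  t = 2.5000: CF_t = 16.500000, DF = 0.819954, PV = 13.529244
  t = 3.0000: CF_t = 16.500000, DF = 0.788039, PV = 13.002637
  t = 3.5000: CF_t = 16.500000, DF = 0.757365, PV = 12.496528
  t = 4.0000: CF_t = 16.500000, DF = 0.727886, PV = 12.010118
  t = 4.5000: CF_t = 16.500000, DF = 0.699554, PV = 11.542641
  t = 5.0000: CF_t = 16.500000, DF = 0.672325, PV = 11.093360
  t = 5.5000: CF_t = 16.500000, DF = 0.646156, PV = 10.661566
  t = 6.0000: CF_t = 16.500000, DF = 0.621005, PV = 10.246580
  t = 6.5000: CF_t = 16.500000, DF = 0.596833, PV = 9.847746
  t = 7.0000: CF_t = 16.500000, DF = 0.573602, PV = 9.464436
  t = 7.5000: CF_t = 16.500000, DF = 0.551276, PV = 9.096047
  t = 8.0000: CF_t = 16.500000, DF = 0.529818, PV = 8.741996
  t = 8.5000: CF_t = 16.500000, DF = 0.509196, PV = 8.401726
  t = 9.0000: CF_t = 16.500000, DF = 0.489376, PV = 8.074700
  t = 9.5000: CF_t = 16.500000, DF = 0.470328, PV = 7.760404
  t = 10.0000: CF_t = 1016.500000, DF = 0.452021, PV = 459.479026
Price P = sum_t PV_t = 675.271517
Convexity numerator sum_t t*(t + 1/m) * CF_t / (1+y/m)^(m*t + 2):
  t = 0.5000: term = 7.323652
  t = 1.0000: term = 21.115767
  t = 1.5000: term = 40.587731
  t = 2.0000: term = 65.013185
  t = 2.5000: term = 93.723957
  t = 3.0000: term = 126.106237
  t = 3.5000: term = 161.596972
  t = 4.0000: term = 199.680476
  t = 4.5000: term = 239.885243
  t = 5.0000: term = 281.780946
  t = 5.5000: term = 324.975623
  t = 6.0000: term = 369.113022
  t = 6.5000: term = 413.870120
  t = 7.0000: term = 458.954777
  t = 7.5000: term = 504.103552
  t = 8.0000: term = 549.079633
  t = 8.5000: term = 593.670916
  t = 9.0000: term = 637.688181
  t = 9.5000: term = 680.963406
  t = 10.0000: term = 44562.630806
Convexity = (1/P) * sum = 50331.864203 / 675.271517 = 74.535743


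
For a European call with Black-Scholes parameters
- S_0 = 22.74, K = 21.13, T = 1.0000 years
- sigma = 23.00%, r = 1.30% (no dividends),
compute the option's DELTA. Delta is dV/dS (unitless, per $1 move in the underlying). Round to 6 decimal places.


Answer: Delta = 0.688212

Derivation:
d1 = 0.4907898117; d2 = 0.2607898117
phi(d1) = 0.3536753586; exp(-qT) = 1.0000000000; exp(-rT) = 0.9870841350
N(d1) = 0.6882124416
Delta = exp(-qT) * N(d1) = 1.0000000000 * 0.6882124416 = 0.688212


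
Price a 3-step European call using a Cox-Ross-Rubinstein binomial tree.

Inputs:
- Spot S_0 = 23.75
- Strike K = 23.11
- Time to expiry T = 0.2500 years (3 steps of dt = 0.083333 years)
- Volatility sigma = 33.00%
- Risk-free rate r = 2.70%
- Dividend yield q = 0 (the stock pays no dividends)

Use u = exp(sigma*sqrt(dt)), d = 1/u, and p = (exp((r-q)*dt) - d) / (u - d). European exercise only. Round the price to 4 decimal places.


Answer: Price = V(0,0) = 2.0758

Derivation:
dt = T/N = 0.083333
u = exp(sigma*sqrt(dt)) = 1.099948; d = 1/u = 0.909134
p = (exp((r-q)*dt) - d) / (u - d) = 0.488007
Discount per step: exp(-r*dt) = 0.997753
Stock lattice S(k, i) with i counting down-moves:
  k=0: S(0,0) = 23.7500
  k=1: S(1,0) = 26.1238; S(1,1) = 21.5919
  k=2: S(2,0) = 28.7348; S(2,1) = 23.7500; S(2,2) = 19.6300
  k=3: S(3,0) = 31.6068; S(3,1) = 26.1238; S(3,2) = 21.5919; S(3,3) = 17.8463
Terminal payoffs V(N, i) = max(S_T - K, 0):
  V(3,0) = 8.496757; V(3,1) = 3.013762; V(3,2) = 0.000000; V(3,3) = 0.000000
Backward induction: V(k, i) = exp(-r*dt) * [p * V(k+1, i) + (1-p) * V(k+1, i+1)].
  V(2,0) = exp(-r*dt) * [p*8.496757 + (1-p)*3.013762] = 5.676716
  V(2,1) = exp(-r*dt) * [p*3.013762 + (1-p)*0.000000] = 1.467432
  V(2,2) = exp(-r*dt) * [p*0.000000 + (1-p)*0.000000] = 0.000000
  V(1,0) = exp(-r*dt) * [p*5.676716 + (1-p)*1.467432] = 3.513678
  V(1,1) = exp(-r*dt) * [p*1.467432 + (1-p)*0.000000] = 0.714508
  V(0,0) = exp(-r*dt) * [p*3.513678 + (1-p)*0.714508] = 2.075847


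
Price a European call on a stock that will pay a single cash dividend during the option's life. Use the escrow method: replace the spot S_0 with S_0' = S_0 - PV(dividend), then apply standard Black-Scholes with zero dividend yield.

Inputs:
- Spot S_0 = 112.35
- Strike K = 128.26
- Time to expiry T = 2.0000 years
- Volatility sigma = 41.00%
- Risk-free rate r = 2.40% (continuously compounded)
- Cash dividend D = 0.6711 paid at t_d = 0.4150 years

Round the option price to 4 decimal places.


Answer: Price = 21.7148

Derivation:
PV(D) = D * exp(-r * t_d) = 0.6711 * 0.99008944 = 0.66444902
S_0' = S_0 - PV(D) = 112.3500 - 0.66444902 = 111.68555098
d1 = (ln(S_0'/K) + (r + sigma^2/2)*T) / (sigma*sqrt(T)) = 0.13405346
d2 = d1 - sigma*sqrt(T) = -0.44577410
exp(-rT) = 0.95313379
N(d1) = 0.55331985; N(d2) = 0.32788021
C = S_0' * N(d1) - K * exp(-rT) * N(d2) = 111.68555098 * 0.55331985 - 128.2600 * 0.95313379 * 0.32788021 = 21.7148


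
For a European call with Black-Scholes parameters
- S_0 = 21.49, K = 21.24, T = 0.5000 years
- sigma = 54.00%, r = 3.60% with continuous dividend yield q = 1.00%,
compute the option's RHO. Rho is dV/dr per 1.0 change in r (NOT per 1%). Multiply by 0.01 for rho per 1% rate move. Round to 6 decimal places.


Answer: Rho = 4.691410

Derivation:
d1 = 0.2556099726; d2 = -0.1262276892
phi(d1) = 0.3861201215; exp(-qT) = 0.9950124792; exp(-rT) = 0.9821610324
N(d2) = 0.4497758469
Rho = K*T*exp(-rT)*N(d2) = 21.2400 * 0.5000 * 0.9821610324 * 0.4497758469 = 4.691410


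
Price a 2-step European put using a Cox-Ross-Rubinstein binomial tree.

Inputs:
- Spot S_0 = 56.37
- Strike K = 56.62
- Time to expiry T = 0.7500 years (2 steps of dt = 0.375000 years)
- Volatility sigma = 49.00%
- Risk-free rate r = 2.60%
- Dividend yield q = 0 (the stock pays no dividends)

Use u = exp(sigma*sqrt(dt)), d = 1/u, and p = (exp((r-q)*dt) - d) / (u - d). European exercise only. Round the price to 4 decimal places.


dt = T/N = 0.375000
u = exp(sigma*sqrt(dt)) = 1.349943; d = 1/u = 0.740772
p = (exp((r-q)*dt) - d) / (u - d) = 0.441626
Discount per step: exp(-r*dt) = 0.990297
Stock lattice S(k, i) with i counting down-moves:
  k=0: S(0,0) = 56.3700
  k=1: S(1,0) = 76.0963; S(1,1) = 41.7573
  k=2: S(2,0) = 102.7257; S(2,1) = 56.3700; S(2,2) = 30.9326
Terminal payoffs V(N, i) = max(K - S_T, 0):
  V(2,0) = 0.000000; V(2,1) = 0.250000; V(2,2) = 25.687354
Backward induction: V(k, i) = exp(-r*dt) * [p * V(k+1, i) + (1-p) * V(k+1, i+1)].
  V(1,0) = exp(-r*dt) * [p*0.000000 + (1-p)*0.250000] = 0.138239
  V(1,1) = exp(-r*dt) * [p*0.250000 + (1-p)*25.687354] = 14.313324
  V(0,0) = exp(-r*dt) * [p*0.138239 + (1-p)*14.313324] = 7.975103

Answer: Price = V(0,0) = 7.9751
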